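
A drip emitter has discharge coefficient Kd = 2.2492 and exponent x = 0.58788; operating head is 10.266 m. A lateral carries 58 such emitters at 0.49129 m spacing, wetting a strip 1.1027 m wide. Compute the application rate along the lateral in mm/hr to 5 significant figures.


Approach: apply the emitter equation with a lateral mass balance, q = Kd*h^x; Q = n*q; rate = Q/(n*spacing*width).
Step 1 — single emitter flow (q = Kd*h^x):
  q = 2.2492 * 10.266^0.58788 = 8.843224 L/hr
Step 2 — total lateral flow: Q = 58 * 8.843224 = 512.9070 L/hr
Step 3 — wetted area: A = 58 * 0.49129 * 1.1027 = 31.42124 m^2
Step 4 — application rate: Q/A = 512.9070/31.42124 = 16.324 mm/hr
Therefore the application rate along the lateral = 16.324 mm/hr.


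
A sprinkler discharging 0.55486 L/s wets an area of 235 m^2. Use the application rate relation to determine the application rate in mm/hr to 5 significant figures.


Approach: apply the application rate relation, rate = (Q/A)*3600.
rate = (0.55486 / 235) * 3600 = 8.5000 mm/hr
Therefore the application rate = 8.5000 mm/hr.


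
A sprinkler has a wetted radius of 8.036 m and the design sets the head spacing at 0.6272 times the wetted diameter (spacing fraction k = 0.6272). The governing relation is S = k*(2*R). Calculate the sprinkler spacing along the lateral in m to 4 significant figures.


S = 0.6272 * (2 * 8.036) = 10.08 m
Therefore the sprinkler spacing along the lateral = 10.08 m.


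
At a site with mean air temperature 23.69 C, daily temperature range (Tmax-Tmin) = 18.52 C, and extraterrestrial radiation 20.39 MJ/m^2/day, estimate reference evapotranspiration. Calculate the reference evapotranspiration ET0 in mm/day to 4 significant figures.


Approach: apply the Hargreaves-Samani method, ET0 = 0.0023*(Tmean+17.8)*sqrt(Tmax-Tmin)*0.408*Ra.
ET0 = 0.0023*(23.69+17.8)*sqrt(18.52)*0.408*20.39 = 3.416 mm/day
Therefore the reference evapotranspiration ET0 = 3.416 mm/day.


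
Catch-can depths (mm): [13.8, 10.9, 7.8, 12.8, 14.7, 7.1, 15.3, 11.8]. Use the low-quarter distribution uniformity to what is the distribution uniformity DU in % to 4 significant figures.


Approach: apply the low-quarter distribution uniformity, DU = (mean of lowest quarter of readings / overall mean)*100.
sorted lowest 2 of 8: [7.1, 7.8] -> mean = 7.45000 mm
overall mean = 11.7750 mm
DU = (7.45000/11.7750)*100 = 63.27 %
Therefore the distribution uniformity DU = 63.27 %.


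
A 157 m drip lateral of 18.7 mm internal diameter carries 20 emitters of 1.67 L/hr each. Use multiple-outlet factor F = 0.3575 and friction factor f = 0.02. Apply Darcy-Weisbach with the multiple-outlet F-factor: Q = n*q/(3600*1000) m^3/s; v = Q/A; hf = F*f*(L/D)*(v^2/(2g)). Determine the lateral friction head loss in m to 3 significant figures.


Q = 20*1.67/(3600*1000) = 9.2778e-06 m^3/s
A = pi*(18.7e-3/2)^2 = 2.7465e-04 m^2, so v = Q/A = 0.033781 m/s
hf = 0.3575*0.02*(157/0.0187)*(0.033781^2/(2*9.81)) = 0.00349 m
Therefore the lateral friction head loss = 0.00349 m.


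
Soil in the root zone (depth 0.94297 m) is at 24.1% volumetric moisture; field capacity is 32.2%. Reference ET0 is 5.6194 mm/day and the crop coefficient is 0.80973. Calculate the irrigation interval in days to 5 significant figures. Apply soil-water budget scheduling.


Approach: apply soil-water budget scheduling, SMD = (FC-theta)/100*depth*1000; ETc = ET0*Kc; interval = SMD/ETc.
Step 1 — soil moisture deficit:
  SMD = (32.2 - 24.1)/100 * 0.94297 * 1000 = 76.38057 mm
Step 2 — daily crop ET (ETc = ET0*Kc):
  ETc = 5.6194 * 0.80973 = 4.550197 mm/day
Step 3 — irrigation interval (SMD/ETc):
  interval = 76.38057 / 4.550197 = 16.786 days
Therefore the irrigation interval = 16.786 days.


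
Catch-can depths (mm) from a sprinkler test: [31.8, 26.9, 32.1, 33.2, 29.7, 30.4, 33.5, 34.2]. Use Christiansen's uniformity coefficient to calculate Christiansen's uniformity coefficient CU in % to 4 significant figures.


Approach: apply Christiansen's uniformity coefficient, CU = (1 - mean_abs_deviation/mean)*100.
mean = 31.4750 mm
mean |d_i - mean| = 1.85625 mm
CU = (1 - 1.85625/31.4750)*100 = 94.10 %
Therefore Christiansen's uniformity coefficient CU = 94.10 %.


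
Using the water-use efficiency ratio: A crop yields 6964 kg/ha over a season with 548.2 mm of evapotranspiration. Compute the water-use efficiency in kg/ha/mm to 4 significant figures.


Approach: apply the water-use efficiency ratio, WUE = yield/ET.
WUE = 6964 / 548.2 = 12.70 kg/ha/mm
Therefore the water-use efficiency = 12.70 kg/ha/mm.


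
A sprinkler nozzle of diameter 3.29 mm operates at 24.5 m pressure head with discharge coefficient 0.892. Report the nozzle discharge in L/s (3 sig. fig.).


Approach: apply the orifice equation, Q = Cd*A*sqrt(2*g*h), A = pi*(d/2)^2.
A = pi*(3.29e-3/2)^2 = 8.5012e-06 m^2
Q = 0.892 * 8.5012e-06 * sqrt(2*9.81*24.5) * 1000 = 0.166 L/s
Therefore the nozzle discharge = 0.166 L/s.


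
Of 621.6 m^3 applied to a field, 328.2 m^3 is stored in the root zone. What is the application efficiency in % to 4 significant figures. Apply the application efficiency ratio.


Approach: apply the application efficiency ratio, Ea = (stored/applied)*100.
Ea = (328.2/621.6)*100 = 52.80 %
Therefore the application efficiency = 52.80 %.


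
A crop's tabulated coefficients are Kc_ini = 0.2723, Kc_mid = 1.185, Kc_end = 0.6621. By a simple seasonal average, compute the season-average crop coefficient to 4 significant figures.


Approach: apply a simple seasonal average, Kc_avg = (Kc_ini + Kc_mid + Kc_end)/3.
Kc_avg = (0.2723 + 1.185 + 0.6621)/3 = 0.7065
Therefore the season-average crop coefficient = 0.7065.


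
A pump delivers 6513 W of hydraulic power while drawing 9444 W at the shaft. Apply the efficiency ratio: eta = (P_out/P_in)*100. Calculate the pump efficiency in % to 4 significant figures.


eta = (6513 / 9444) * 100 = 68.96 %
Therefore the pump efficiency = 68.96 %.


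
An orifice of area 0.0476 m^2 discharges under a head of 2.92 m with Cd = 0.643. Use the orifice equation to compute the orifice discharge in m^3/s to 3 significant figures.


Approach: apply the orifice equation, Q = Cd*A*sqrt(2*g*h).
Q = 0.643 * 0.0476 * sqrt(2*9.81*2.92) = 0.232 m^3/s
Therefore the orifice discharge = 0.232 m^3/s.


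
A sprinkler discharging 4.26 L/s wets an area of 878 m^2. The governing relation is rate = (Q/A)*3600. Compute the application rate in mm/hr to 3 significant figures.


rate = (4.26 / 878) * 3600 = 17.5 mm/hr
Therefore the application rate = 17.5 mm/hr.


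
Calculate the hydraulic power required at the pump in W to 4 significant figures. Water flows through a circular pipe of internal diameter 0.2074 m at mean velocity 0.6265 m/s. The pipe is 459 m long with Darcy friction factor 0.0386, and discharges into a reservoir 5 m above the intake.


Approach: apply continuity + Darcy-Weisbach + hydraulic power, Q = A*v; hf = f*(L/D)*(v^2/(2g)); H = static + hf; P = rho*g*Q*H.
Step 1 — flow rate (continuity, Q = A*v):
  A = pi*(0.2074/2)^2 = 0.0337837 m^2
  Q = 0.0337837 * 0.6265 = 0.0211655 m^3/s
Step 2 — friction head loss (Darcy-Weisbach):
  hf = 0.0386 * (459/0.2074) * (0.6265^2 / (2*9.81))
  hf = 1.70897 m
Step 3 — total head: H = 5 + 1.70897 = 6.70897 m
Step 4 — hydraulic power (P = rho*g*Q*H):
  P = 1000 * 9.81 * 0.0211655 * 6.70897 = 1393 W
Therefore the hydraulic power required at the pump = 1393 W.


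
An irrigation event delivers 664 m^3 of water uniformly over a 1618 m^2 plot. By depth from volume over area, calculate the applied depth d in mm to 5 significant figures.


Approach: apply depth from volume over area, d = (V/A)*1000.
d = (664 / 1618) * 1000 = 410.38 mm
Therefore the applied depth d = 410.38 mm.


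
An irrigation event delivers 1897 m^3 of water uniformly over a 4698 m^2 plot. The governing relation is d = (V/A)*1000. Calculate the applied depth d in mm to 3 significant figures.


d = (1897 / 4698) * 1000 = 404 mm
Therefore the applied depth d = 404 mm.


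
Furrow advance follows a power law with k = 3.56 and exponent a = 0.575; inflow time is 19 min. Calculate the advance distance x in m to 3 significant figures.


Approach: apply the power-law advance function, x = k*t^a.
x = 3.56 * 19^0.575 = 19.4 m
Therefore the advance distance x = 19.4 m.


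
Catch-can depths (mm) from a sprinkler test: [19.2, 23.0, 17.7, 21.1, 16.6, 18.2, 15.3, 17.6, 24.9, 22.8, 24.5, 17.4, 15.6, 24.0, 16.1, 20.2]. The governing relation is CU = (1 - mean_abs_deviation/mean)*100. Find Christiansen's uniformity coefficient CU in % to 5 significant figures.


mean = 19.63750 mm
mean |d_i - mean| = 2.879687 mm
CU = (1 - 2.879687/19.63750)*100 = 85.336 %
Therefore Christiansen's uniformity coefficient CU = 85.336 %.


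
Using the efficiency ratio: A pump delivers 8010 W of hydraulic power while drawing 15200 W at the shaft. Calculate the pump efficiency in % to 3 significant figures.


Approach: apply the efficiency ratio, eta = (P_out/P_in)*100.
eta = (8010 / 15200) * 100 = 52.7 %
Therefore the pump efficiency = 52.7 %.


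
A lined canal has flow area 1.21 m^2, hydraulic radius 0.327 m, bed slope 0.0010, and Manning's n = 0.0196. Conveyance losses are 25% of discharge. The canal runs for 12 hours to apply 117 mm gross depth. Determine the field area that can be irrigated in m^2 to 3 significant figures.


Approach: apply Manning's equation with a conveyance and depth budget, Q = (1/n)*A*R^(2/3)*S^(1/2); Q_field = Q*(1-loss); Area = Q_field*t/(d/1000).
Step 1 — canal discharge (Manning's equation):
  Q = (1/0.0196) * 1.21 * 0.327^(2/3) * 0.0010^(1/2) = 0.92660 m^3/s
Step 2 — delivered flow: Q_field = 0.92660*(1 - 25/100) = 0.69495 m^3/s
Step 3 — volume delivered: V = 0.69495 * 12*3600 = 30022 m^3
Step 4 — area served: A = V / (depth/1000) = 30022 / 0.117 = 257000 m^2
Therefore the field area that can be irrigated = 257000 m^2.


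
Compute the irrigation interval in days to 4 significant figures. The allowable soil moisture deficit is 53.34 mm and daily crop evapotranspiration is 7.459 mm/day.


Approach: apply the irrigation interval relation, interval = SMD / ETc.
interval = 53.34 / 7.459 = 7.151 days
Therefore the irrigation interval = 7.151 days.


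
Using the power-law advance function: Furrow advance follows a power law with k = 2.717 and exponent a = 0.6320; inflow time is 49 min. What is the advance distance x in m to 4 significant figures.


Approach: apply the power-law advance function, x = k*t^a.
x = 2.717 * 49^0.6320 = 31.79 m
Therefore the advance distance x = 31.79 m.


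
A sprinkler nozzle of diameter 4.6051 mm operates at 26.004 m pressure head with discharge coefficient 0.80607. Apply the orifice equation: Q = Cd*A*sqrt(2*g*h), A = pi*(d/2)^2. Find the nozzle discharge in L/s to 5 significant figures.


A = pi*(4.6051e-3/2)^2 = 1.665590e-05 m^2
Q = 0.80607 * 1.665590e-05 * sqrt(2*9.81*26.004) * 1000 = 0.30326 L/s
Therefore the nozzle discharge = 0.30326 L/s.


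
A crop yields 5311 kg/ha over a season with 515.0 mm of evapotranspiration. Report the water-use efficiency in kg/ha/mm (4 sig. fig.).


Approach: apply the water-use efficiency ratio, WUE = yield/ET.
WUE = 5311 / 515.0 = 10.31 kg/ha/mm
Therefore the water-use efficiency = 10.31 kg/ha/mm.


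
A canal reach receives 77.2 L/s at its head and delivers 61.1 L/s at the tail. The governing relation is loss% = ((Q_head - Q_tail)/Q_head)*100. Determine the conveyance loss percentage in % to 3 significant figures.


loss = ((77.2 - 61.1)/77.2)*100 = 20.9 %
Therefore the conveyance loss percentage = 20.9 %.


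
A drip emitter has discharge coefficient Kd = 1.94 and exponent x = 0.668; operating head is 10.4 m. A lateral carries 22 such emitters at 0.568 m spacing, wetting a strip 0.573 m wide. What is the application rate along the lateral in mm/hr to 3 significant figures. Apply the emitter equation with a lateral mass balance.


Approach: apply the emitter equation with a lateral mass balance, q = Kd*h^x; Q = n*q; rate = Q/(n*spacing*width).
Step 1 — single emitter flow (q = Kd*h^x):
  q = 1.94 * 10.4^0.668 = 9.2721 L/hr
Step 2 — total lateral flow: Q = 22 * 9.2721 = 203.99 L/hr
Step 3 — wetted area: A = 22 * 0.568 * 0.573 = 7.1602 m^2
Step 4 — application rate: Q/A = 203.99/7.1602 = 28.5 mm/hr
Therefore the application rate along the lateral = 28.5 mm/hr.


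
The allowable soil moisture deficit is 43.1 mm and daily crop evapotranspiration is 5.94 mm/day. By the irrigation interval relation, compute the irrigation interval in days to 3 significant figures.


Approach: apply the irrigation interval relation, interval = SMD / ETc.
interval = 43.1 / 5.94 = 7.26 days
Therefore the irrigation interval = 7.26 days.


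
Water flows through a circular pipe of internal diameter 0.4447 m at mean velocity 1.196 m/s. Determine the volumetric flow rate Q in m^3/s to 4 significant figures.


Approach: apply the continuity equation for pipe flow, Q = A * v with A = pi*(D/2)^2.
A = pi*(0.4447/2)^2 = 0.155319 m^2
Q = 0.155319 * 1.196 = 0.1858 m^3/s
Therefore the volumetric flow rate Q = 0.1858 m^3/s.


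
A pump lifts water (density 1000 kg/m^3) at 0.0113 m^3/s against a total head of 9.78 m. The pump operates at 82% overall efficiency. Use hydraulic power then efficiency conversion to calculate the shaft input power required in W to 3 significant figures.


Approach: apply hydraulic power then efficiency conversion, P = rho*g*Q*H; P_in = P/eta.
Step 1 — hydraulic power (P = rho*g*Q*H):
  P = 1000 * 9.81 * 0.0113 * 9.78 = 1084.1 W
Step 2 — input power: P_in = P/eta = 1084.1 / 0.82 = 1320 W
Therefore the shaft input power required = 1320 W.


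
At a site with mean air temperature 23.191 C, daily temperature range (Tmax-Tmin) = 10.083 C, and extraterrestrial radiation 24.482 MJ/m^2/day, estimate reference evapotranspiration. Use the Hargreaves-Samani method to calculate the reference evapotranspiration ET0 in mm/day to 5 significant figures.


Approach: apply the Hargreaves-Samani method, ET0 = 0.0023*(Tmean+17.8)*sqrt(Tmax-Tmin)*0.408*Ra.
ET0 = 0.0023*(23.191+17.8)*sqrt(10.083)*0.408*24.482 = 2.9903 mm/day
Therefore the reference evapotranspiration ET0 = 2.9903 mm/day.


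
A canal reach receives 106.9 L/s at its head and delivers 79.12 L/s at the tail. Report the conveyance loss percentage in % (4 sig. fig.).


Approach: apply the conveyance loss ratio, loss% = ((Q_head - Q_tail)/Q_head)*100.
loss = ((106.9 - 79.12)/106.9)*100 = 25.99 %
Therefore the conveyance loss percentage = 25.99 %.


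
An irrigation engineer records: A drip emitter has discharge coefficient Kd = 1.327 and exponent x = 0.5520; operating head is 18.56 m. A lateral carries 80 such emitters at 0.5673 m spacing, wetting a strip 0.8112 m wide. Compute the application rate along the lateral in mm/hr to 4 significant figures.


Approach: apply the emitter equation with a lateral mass balance, q = Kd*h^x; Q = n*q; rate = Q/(n*spacing*width).
Step 1 — single emitter flow (q = Kd*h^x):
  q = 1.327 * 18.56^0.5520 = 6.65466 L/hr
Step 2 — total lateral flow: Q = 80 * 6.65466 = 532.373 L/hr
Step 3 — wetted area: A = 80 * 0.5673 * 0.8112 = 36.8155 m^2
Step 4 — application rate: Q/A = 532.373/36.8155 = 14.46 mm/hr
Therefore the application rate along the lateral = 14.46 mm/hr.


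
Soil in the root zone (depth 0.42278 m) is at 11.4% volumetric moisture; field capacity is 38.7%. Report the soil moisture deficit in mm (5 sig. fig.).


Approach: apply the soil moisture deficit relation, SMD = (FC - theta)/100 * depth * 1000.
SMD = (38.7 - 11.4)/100 * 0.42278 * 1000 = 115.42 mm
Therefore the soil moisture deficit = 115.42 mm.


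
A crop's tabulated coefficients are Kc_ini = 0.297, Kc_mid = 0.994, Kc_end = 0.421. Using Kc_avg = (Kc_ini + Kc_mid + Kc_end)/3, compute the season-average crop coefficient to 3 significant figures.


Kc_avg = (0.297 + 0.994 + 0.421)/3 = 0.571
Therefore the season-average crop coefficient = 0.571.


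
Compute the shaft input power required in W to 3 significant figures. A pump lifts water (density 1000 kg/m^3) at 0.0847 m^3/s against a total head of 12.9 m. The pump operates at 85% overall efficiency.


Approach: apply hydraulic power then efficiency conversion, P = rho*g*Q*H; P_in = P/eta.
Step 1 — hydraulic power (P = rho*g*Q*H):
  P = 1000 * 9.81 * 0.0847 * 12.9 = 10719 W
Step 2 — input power: P_in = P/eta = 10719 / 0.85 = 12600 W
Therefore the shaft input power required = 12600 W.


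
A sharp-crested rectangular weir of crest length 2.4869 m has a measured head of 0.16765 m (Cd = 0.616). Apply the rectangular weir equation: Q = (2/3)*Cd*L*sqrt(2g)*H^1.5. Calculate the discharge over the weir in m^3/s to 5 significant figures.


Q = (2/3)*0.616*2.4869*sqrt(2*9.81)*0.16765^1.5 = 0.31053 m^3/s
Therefore the discharge over the weir = 0.31053 m^3/s.


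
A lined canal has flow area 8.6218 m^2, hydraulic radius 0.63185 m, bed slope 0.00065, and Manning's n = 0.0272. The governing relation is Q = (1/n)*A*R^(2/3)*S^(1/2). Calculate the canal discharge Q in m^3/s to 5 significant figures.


Q = (1/0.0272) * 8.6218 * 0.63185^(2/3) * 0.00065^(1/2) = 5.9506 m^3/s
Therefore the canal discharge Q = 5.9506 m^3/s.


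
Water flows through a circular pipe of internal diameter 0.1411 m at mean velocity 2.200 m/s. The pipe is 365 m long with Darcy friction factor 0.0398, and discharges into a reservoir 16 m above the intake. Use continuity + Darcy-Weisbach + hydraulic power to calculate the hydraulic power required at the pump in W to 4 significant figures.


Approach: apply continuity + Darcy-Weisbach + hydraulic power, Q = A*v; hf = f*(L/D)*(v^2/(2g)); H = static + hf; P = rho*g*Q*H.
Step 1 — flow rate (continuity, Q = A*v):
  A = pi*(0.1411/2)^2 = 0.0156367 m^2
  Q = 0.0156367 * 2.200 = 0.0344006 m^3/s
Step 2 — friction head loss (Darcy-Weisbach):
  hf = 0.0398 * (365/0.1411) * (2.200^2 / (2*9.81))
  hf = 25.3978 m
Step 3 — total head: H = 16 + 25.3978 = 41.3978 m
Step 4 — hydraulic power (P = rho*g*Q*H):
  P = 1000 * 9.81 * 0.0344006 * 41.3978 = 13970 W
Therefore the hydraulic power required at the pump = 13970 W.


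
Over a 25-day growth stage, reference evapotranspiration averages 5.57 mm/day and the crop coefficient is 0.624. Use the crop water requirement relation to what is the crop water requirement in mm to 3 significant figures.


Approach: apply the crop water requirement relation, CWR = ET0 * Kc * days.
CWR = 5.57 * 0.624 * 25 = 86.9 mm
Therefore the crop water requirement = 86.9 mm.


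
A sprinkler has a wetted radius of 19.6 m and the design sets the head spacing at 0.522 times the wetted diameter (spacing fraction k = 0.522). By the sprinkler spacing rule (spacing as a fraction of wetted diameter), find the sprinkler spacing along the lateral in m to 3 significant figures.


Approach: apply the sprinkler spacing rule (spacing as a fraction of wetted diameter), S = k*(2*R).
S = 0.522 * (2 * 19.6) = 20.5 m
Therefore the sprinkler spacing along the lateral = 20.5 m.


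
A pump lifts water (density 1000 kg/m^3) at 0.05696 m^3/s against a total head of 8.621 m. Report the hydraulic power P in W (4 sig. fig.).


Approach: apply the hydraulic power relation, P = rho*g*Q*H.
P = 1000 * 9.81 * 0.05696 * 8.621 = 4817 W
Therefore the hydraulic power P = 4817 W.


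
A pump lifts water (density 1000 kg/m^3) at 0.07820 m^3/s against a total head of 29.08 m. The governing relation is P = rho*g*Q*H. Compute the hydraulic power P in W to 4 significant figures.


P = 1000 * 9.81 * 0.07820 * 29.08 = 22310 W
Therefore the hydraulic power P = 22310 W.


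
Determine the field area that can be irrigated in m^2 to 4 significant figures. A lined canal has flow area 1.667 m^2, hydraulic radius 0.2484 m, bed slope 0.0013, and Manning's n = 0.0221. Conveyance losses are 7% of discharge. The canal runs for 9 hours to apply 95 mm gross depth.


Approach: apply Manning's equation with a conveyance and depth budget, Q = (1/n)*A*R^(2/3)*S^(1/2); Q_field = Q*(1-loss); Area = Q_field*t/(d/1000).
Step 1 — canal discharge (Manning's equation):
  Q = (1/0.0221) * 1.667 * 0.2484^(2/3) * 0.0013^(1/2) = 1.07469 m^3/s
Step 2 — delivered flow: Q_field = 1.07469*(1 - 7/100) = 0.999461 m^3/s
Step 3 — volume delivered: V = 0.999461 * 9*3600 = 32382.5 m^3
Step 4 — area served: A = V / (depth/1000) = 32382.5 / 0.095 = 340900 m^2
Therefore the field area that can be irrigated = 340900 m^2.


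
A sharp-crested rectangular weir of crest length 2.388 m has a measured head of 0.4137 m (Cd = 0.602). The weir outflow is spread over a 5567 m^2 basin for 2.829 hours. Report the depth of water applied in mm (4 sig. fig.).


Approach: apply the rectangular weir equation with a volume-to-depth conversion, Q = (2/3)*Cd*L*sqrt(2g)*H^1.5; d = Q*t/A * 1000.
Step 1 — weir discharge:
  Q = (2/3)*0.602*2.388*sqrt(2*9.81)*0.4137^1.5 = 1.12958 m^3/s
Step 2 — volume: V = 1.12958 * 2.829*3600 = 11504.1 m^3
Step 3 — depth: d = V/A * 1000 = 11504.1/5567 * 1000 = 2066 mm
Therefore the depth of water applied = 2066 mm.


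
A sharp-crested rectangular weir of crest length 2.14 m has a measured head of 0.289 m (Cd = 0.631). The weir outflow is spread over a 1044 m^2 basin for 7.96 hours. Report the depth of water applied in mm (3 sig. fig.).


Approach: apply the rectangular weir equation with a volume-to-depth conversion, Q = (2/3)*Cd*L*sqrt(2g)*H^1.5; d = Q*t/A * 1000.
Step 1 — weir discharge:
  Q = (2/3)*0.631*2.14*sqrt(2*9.81)*0.289^1.5 = 0.61951 m^3/s
Step 2 — volume: V = 0.61951 * 7.96*3600 = 17753 m^3
Step 3 — depth: d = V/A * 1000 = 17753/1044 * 1000 = 17000 mm
Therefore the depth of water applied = 17000 mm.


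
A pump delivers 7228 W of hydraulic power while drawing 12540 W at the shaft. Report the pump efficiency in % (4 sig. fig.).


Approach: apply the efficiency ratio, eta = (P_out/P_in)*100.
eta = (7228 / 12540) * 100 = 57.64 %
Therefore the pump efficiency = 57.64 %.


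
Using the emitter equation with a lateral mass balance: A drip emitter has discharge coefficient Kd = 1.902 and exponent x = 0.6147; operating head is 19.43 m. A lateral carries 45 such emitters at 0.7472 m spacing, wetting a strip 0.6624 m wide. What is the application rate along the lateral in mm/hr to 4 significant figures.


Approach: apply the emitter equation with a lateral mass balance, q = Kd*h^x; Q = n*q; rate = Q/(n*spacing*width).
Step 1 — single emitter flow (q = Kd*h^x):
  q = 1.902 * 19.43^0.6147 = 11.7824 L/hr
Step 2 — total lateral flow: Q = 45 * 11.7824 = 530.209 L/hr
Step 3 — wetted area: A = 45 * 0.7472 * 0.6624 = 22.2725 m^2
Step 4 — application rate: Q/A = 530.209/22.2725 = 23.81 mm/hr
Therefore the application rate along the lateral = 23.81 mm/hr.


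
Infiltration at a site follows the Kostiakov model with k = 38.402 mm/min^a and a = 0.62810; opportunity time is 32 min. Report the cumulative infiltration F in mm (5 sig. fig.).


Approach: apply the Kostiakov infiltration equation, F = k*t^a.
F = 38.402 * 32^0.62810 = 338.64 mm
Therefore the cumulative infiltration F = 338.64 mm.


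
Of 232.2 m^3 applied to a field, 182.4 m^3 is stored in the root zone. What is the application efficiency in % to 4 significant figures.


Approach: apply the application efficiency ratio, Ea = (stored/applied)*100.
Ea = (182.4/232.2)*100 = 78.55 %
Therefore the application efficiency = 78.55 %.


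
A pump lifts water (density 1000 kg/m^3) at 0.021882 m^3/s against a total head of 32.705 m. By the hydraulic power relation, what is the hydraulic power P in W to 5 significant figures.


Approach: apply the hydraulic power relation, P = rho*g*Q*H.
P = 1000 * 9.81 * 0.021882 * 32.705 = 7020.5 W
Therefore the hydraulic power P = 7020.5 W.


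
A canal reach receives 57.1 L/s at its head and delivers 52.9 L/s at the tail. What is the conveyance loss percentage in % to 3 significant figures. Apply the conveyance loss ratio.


Approach: apply the conveyance loss ratio, loss% = ((Q_head - Q_tail)/Q_head)*100.
loss = ((57.1 - 52.9)/57.1)*100 = 7.36 %
Therefore the conveyance loss percentage = 7.36 %.


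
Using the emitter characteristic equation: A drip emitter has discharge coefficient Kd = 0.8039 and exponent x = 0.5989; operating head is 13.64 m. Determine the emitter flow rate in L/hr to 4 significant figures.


Approach: apply the emitter characteristic equation, q = Kd * h^x.
q = 0.8039 * 13.64^0.5989 = 3.845 L/hr
Therefore the emitter flow rate = 3.845 L/hr.


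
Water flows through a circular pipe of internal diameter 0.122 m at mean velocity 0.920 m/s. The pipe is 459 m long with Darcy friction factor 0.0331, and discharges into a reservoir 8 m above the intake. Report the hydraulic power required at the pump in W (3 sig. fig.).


Approach: apply continuity + Darcy-Weisbach + hydraulic power, Q = A*v; hf = f*(L/D)*(v^2/(2g)); H = static + hf; P = rho*g*Q*H.
Step 1 — flow rate (continuity, Q = A*v):
  A = pi*(0.122/2)^2 = 0.011690 m^2
  Q = 0.011690 * 0.920 = 0.010755 m^3/s
Step 2 — friction head loss (Darcy-Weisbach):
  hf = 0.0331 * (459/0.122) * (0.920^2 / (2*9.81))
  hf = 5.3723 m
Step 3 — total head: H = 8 + 5.3723 = 13.372 m
Step 4 — hydraulic power (P = rho*g*Q*H):
  P = 1000 * 9.81 * 0.010755 * 13.372 = 1410 W
Therefore the hydraulic power required at the pump = 1410 W.


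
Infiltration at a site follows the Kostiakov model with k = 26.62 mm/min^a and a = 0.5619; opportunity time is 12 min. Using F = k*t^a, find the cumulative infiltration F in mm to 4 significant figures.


F = 26.62 * 12^0.5619 = 107.5 mm
Therefore the cumulative infiltration F = 107.5 mm.


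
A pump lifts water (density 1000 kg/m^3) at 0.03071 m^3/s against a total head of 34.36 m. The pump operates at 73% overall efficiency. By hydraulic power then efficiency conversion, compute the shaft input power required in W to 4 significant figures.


Approach: apply hydraulic power then efficiency conversion, P = rho*g*Q*H; P_in = P/eta.
Step 1 — hydraulic power (P = rho*g*Q*H):
  P = 1000 * 9.81 * 0.03071 * 34.36 = 10351.5 W
Step 2 — input power: P_in = P/eta = 10351.5 / 0.73 = 14180 W
Therefore the shaft input power required = 14180 W.


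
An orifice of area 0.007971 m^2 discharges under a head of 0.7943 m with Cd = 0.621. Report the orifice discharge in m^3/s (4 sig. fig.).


Approach: apply the orifice equation, Q = Cd*A*sqrt(2*g*h).
Q = 0.621 * 0.007971 * sqrt(2*9.81*0.7943) = 0.01954 m^3/s
Therefore the orifice discharge = 0.01954 m^3/s.


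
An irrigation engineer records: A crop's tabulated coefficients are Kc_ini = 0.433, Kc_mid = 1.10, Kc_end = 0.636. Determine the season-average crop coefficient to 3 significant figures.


Approach: apply a simple seasonal average, Kc_avg = (Kc_ini + Kc_mid + Kc_end)/3.
Kc_avg = (0.433 + 1.10 + 0.636)/3 = 0.723
Therefore the season-average crop coefficient = 0.723.


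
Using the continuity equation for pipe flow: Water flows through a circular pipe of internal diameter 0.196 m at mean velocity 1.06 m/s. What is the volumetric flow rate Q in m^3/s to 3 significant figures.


Approach: apply the continuity equation for pipe flow, Q = A * v with A = pi*(D/2)^2.
A = pi*(0.196/2)^2 = 0.030172 m^2
Q = 0.030172 * 1.06 = 0.0320 m^3/s
Therefore the volumetric flow rate Q = 0.0320 m^3/s.


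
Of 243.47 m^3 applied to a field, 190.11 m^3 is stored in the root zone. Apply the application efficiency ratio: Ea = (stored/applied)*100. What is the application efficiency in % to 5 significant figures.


Ea = (190.11/243.47)*100 = 78.084 %
Therefore the application efficiency = 78.084 %.


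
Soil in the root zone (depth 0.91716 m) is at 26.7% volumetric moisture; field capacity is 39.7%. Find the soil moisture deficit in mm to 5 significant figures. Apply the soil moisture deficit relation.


Approach: apply the soil moisture deficit relation, SMD = (FC - theta)/100 * depth * 1000.
SMD = (39.7 - 26.7)/100 * 0.91716 * 1000 = 119.23 mm
Therefore the soil moisture deficit = 119.23 mm.


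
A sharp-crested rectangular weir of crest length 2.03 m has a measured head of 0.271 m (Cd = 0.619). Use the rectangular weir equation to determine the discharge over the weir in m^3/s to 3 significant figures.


Approach: apply the rectangular weir equation, Q = (2/3)*Cd*L*sqrt(2g)*H^1.5.
Q = (2/3)*0.619*2.03*sqrt(2*9.81)*0.271^1.5 = 0.523 m^3/s
Therefore the discharge over the weir = 0.523 m^3/s.


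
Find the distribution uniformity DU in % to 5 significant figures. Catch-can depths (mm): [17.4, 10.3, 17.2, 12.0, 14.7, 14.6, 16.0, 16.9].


Approach: apply the low-quarter distribution uniformity, DU = (mean of lowest quarter of readings / overall mean)*100.
sorted lowest 2 of 8: [10.3, 12.0] -> mean = 11.15000 mm
overall mean = 14.88750 mm
DU = (11.15000/14.88750)*100 = 74.895 %
Therefore the distribution uniformity DU = 74.895 %.


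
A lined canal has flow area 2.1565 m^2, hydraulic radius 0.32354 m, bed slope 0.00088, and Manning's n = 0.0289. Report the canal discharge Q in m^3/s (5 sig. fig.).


Approach: apply Manning's equation, Q = (1/n)*A*R^(2/3)*S^(1/2).
Q = (1/0.0289) * 2.1565 * 0.32354^(2/3) * 0.00088^(1/2) = 1.0432 m^3/s
Therefore the canal discharge Q = 1.0432 m^3/s.


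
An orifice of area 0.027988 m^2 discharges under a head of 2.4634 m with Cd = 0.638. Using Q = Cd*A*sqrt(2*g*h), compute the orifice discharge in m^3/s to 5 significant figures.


Q = 0.638 * 0.027988 * sqrt(2*9.81*2.4634) = 0.12414 m^3/s
Therefore the orifice discharge = 0.12414 m^3/s.


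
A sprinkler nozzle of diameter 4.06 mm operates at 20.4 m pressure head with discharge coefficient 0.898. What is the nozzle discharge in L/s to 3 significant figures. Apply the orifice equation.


Approach: apply the orifice equation, Q = Cd*A*sqrt(2*g*h), A = pi*(d/2)^2.
A = pi*(4.06e-3/2)^2 = 1.2946e-05 m^2
Q = 0.898 * 1.2946e-05 * sqrt(2*9.81*20.4) * 1000 = 0.233 L/s
Therefore the nozzle discharge = 0.233 L/s.


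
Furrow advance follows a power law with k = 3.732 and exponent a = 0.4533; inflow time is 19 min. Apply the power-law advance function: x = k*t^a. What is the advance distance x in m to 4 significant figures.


x = 3.732 * 19^0.4533 = 14.18 m
Therefore the advance distance x = 14.18 m.


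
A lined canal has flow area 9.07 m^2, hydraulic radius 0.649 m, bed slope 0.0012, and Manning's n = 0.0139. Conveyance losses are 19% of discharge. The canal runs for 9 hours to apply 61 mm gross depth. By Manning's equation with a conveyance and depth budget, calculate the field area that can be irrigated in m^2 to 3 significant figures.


Approach: apply Manning's equation with a conveyance and depth budget, Q = (1/n)*A*R^(2/3)*S^(1/2); Q_field = Q*(1-loss); Area = Q_field*t/(d/1000).
Step 1 — canal discharge (Manning's equation):
  Q = (1/0.0139) * 9.07 * 0.649^(2/3) * 0.0012^(1/2) = 16.944 m^3/s
Step 2 — delivered flow: Q_field = 16.944*(1 - 19/100) = 13.725 m^3/s
Step 3 — volume delivered: V = 13.725 * 9*3600 = 444680 m^3
Step 4 — area served: A = V / (depth/1000) = 444680 / 0.061 = 7290000 m^2
Therefore the field area that can be irrigated = 7290000 m^2.


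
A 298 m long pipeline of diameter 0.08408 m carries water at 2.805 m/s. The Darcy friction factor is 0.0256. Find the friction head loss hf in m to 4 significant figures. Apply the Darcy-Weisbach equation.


Approach: apply the Darcy-Weisbach equation, hf = f*(L/D)*(v^2/(2g)).
hf = 0.0256 * (298/0.08408) * (2.805^2 / (2*9.81))
hf = 36.39 m
Therefore the friction head loss hf = 36.39 m.


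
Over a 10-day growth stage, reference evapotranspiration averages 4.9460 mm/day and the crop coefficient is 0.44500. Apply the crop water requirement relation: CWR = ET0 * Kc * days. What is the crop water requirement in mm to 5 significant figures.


CWR = 4.9460 * 0.44500 * 10 = 22.010 mm
Therefore the crop water requirement = 22.010 mm.


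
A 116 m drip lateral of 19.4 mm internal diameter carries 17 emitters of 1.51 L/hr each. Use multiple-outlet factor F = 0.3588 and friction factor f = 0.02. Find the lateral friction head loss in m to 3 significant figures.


Approach: apply Darcy-Weisbach with the multiple-outlet F-factor, Q = n*q/(3600*1000) m^3/s; v = Q/A; hf = F*f*(L/D)*(v^2/(2g)).
Q = 17*1.51/(3600*1000) = 7.1306e-06 m^3/s
A = pi*(19.4e-3/2)^2 = 2.9559e-04 m^2, so v = Q/A = 0.024123 m/s
hf = 0.3588*0.02*(116/0.0194)*(0.024123^2/(2*9.81)) = 0.00127 m
Therefore the lateral friction head loss = 0.00127 m.


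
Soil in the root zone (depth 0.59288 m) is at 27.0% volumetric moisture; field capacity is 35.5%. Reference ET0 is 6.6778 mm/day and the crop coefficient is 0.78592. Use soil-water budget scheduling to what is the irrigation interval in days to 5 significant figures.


Approach: apply soil-water budget scheduling, SMD = (FC-theta)/100*depth*1000; ETc = ET0*Kc; interval = SMD/ETc.
Step 1 — soil moisture deficit:
  SMD = (35.5 - 27.0)/100 * 0.59288 * 1000 = 50.39480 mm
Step 2 — daily crop ET (ETc = ET0*Kc):
  ETc = 6.6778 * 0.78592 = 5.248217 mm/day
Step 3 — irrigation interval (SMD/ETc):
  interval = 50.39480 / 5.248217 = 9.6023 days
Therefore the irrigation interval = 9.6023 days.


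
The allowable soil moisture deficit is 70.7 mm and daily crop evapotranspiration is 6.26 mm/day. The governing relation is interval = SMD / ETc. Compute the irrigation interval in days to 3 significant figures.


interval = 70.7 / 6.26 = 11.3 days
Therefore the irrigation interval = 11.3 days.


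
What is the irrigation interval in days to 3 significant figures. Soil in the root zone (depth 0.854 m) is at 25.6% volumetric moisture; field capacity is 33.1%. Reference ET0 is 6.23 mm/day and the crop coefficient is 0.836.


Approach: apply soil-water budget scheduling, SMD = (FC-theta)/100*depth*1000; ETc = ET0*Kc; interval = SMD/ETc.
Step 1 — soil moisture deficit:
  SMD = (33.1 - 25.6)/100 * 0.854 * 1000 = 64.050 mm
Step 2 — daily crop ET (ETc = ET0*Kc):
  ETc = 6.23 * 0.836 = 5.2083 mm/day
Step 3 — irrigation interval (SMD/ETc):
  interval = 64.050 / 5.2083 = 12.3 days
Therefore the irrigation interval = 12.3 days.


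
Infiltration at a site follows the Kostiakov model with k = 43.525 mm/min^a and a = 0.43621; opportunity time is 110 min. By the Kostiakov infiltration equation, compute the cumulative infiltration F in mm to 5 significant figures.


Approach: apply the Kostiakov infiltration equation, F = k*t^a.
F = 43.525 * 110^0.43621 = 338.23 mm
Therefore the cumulative infiltration F = 338.23 mm.


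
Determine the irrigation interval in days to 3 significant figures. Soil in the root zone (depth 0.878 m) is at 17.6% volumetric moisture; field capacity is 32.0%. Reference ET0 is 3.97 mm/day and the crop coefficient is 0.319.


Approach: apply soil-water budget scheduling, SMD = (FC-theta)/100*depth*1000; ETc = ET0*Kc; interval = SMD/ETc.
Step 1 — soil moisture deficit:
  SMD = (32.0 - 17.6)/100 * 0.878 * 1000 = 126.43 mm
Step 2 — daily crop ET (ETc = ET0*Kc):
  ETc = 3.97 * 0.319 = 1.2664 mm/day
Step 3 — irrigation interval (SMD/ETc):
  interval = 126.43 / 1.2664 = 99.8 days
Therefore the irrigation interval = 99.8 days.


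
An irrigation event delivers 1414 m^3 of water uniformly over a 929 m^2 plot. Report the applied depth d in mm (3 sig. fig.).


Approach: apply depth from volume over area, d = (V/A)*1000.
d = (1414 / 929) * 1000 = 1520 mm
Therefore the applied depth d = 1520 mm.


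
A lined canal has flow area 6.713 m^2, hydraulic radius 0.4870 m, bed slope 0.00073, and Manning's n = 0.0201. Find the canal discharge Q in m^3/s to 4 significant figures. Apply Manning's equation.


Approach: apply Manning's equation, Q = (1/n)*A*R^(2/3)*S^(1/2).
Q = (1/0.0201) * 6.713 * 0.4870^(2/3) * 0.00073^(1/2) = 5.586 m^3/s
Therefore the canal discharge Q = 5.586 m^3/s.


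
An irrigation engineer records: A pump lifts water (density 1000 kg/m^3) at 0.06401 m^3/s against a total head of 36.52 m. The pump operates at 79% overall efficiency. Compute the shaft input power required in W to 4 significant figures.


Approach: apply hydraulic power then efficiency conversion, P = rho*g*Q*H; P_in = P/eta.
Step 1 — hydraulic power (P = rho*g*Q*H):
  P = 1000 * 9.81 * 0.06401 * 36.52 = 22932.3 W
Step 2 — input power: P_in = P/eta = 22932.3 / 0.79 = 29030 W
Therefore the shaft input power required = 29030 W.


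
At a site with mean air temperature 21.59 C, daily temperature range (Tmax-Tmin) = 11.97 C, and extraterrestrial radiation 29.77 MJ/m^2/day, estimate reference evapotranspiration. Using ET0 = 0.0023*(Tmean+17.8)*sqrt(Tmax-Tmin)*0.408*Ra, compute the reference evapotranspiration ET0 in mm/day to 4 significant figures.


ET0 = 0.0023*(21.59+17.8)*sqrt(11.97)*0.408*29.77 = 3.807 mm/day
Therefore the reference evapotranspiration ET0 = 3.807 mm/day.


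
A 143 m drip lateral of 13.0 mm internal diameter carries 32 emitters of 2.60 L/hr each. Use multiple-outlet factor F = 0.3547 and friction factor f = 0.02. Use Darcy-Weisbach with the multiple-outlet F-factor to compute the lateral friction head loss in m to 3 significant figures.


Approach: apply Darcy-Weisbach with the multiple-outlet F-factor, Q = n*q/(3600*1000) m^3/s; v = Q/A; hf = F*f*(L/D)*(v^2/(2g)).
Q = 32*2.60/(3600*1000) = 2.3111e-05 m^3/s
A = pi*(13.0e-3/2)^2 = 1.3273e-04 m^2, so v = Q/A = 0.17412 m/s
hf = 0.3547*0.02*(143/0.0130)*(0.17412^2/(2*9.81)) = 0.121 m
Therefore the lateral friction head loss = 0.121 m.


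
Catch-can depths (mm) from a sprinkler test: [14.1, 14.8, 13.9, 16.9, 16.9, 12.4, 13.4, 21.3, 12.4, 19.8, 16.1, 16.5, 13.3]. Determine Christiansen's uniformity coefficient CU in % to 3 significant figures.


Approach: apply Christiansen's uniformity coefficient, CU = (1 - mean_abs_deviation/mean)*100.
mean = 15.523 mm
mean |d_i - mean| = 2.2095 mm
CU = (1 - 2.2095/15.523)*100 = 85.8 %
Therefore Christiansen's uniformity coefficient CU = 85.8 %.


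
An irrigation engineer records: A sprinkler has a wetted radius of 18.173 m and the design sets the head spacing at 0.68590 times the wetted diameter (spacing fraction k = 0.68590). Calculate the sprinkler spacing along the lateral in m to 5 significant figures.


Approach: apply the sprinkler spacing rule (spacing as a fraction of wetted diameter), S = k*(2*R).
S = 0.68590 * (2 * 18.173) = 24.930 m
Therefore the sprinkler spacing along the lateral = 24.930 m.


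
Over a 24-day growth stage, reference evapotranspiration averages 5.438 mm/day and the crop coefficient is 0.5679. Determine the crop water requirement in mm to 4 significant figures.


Approach: apply the crop water requirement relation, CWR = ET0 * Kc * days.
CWR = 5.438 * 0.5679 * 24 = 74.12 mm
Therefore the crop water requirement = 74.12 mm.


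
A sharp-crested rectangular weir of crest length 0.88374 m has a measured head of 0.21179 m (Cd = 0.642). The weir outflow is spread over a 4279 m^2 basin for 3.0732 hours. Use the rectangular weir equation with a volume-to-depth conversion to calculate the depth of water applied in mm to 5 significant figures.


Approach: apply the rectangular weir equation with a volume-to-depth conversion, Q = (2/3)*Cd*L*sqrt(2g)*H^1.5; d = Q*t/A * 1000.
Step 1 — weir discharge:
  Q = (2/3)*0.642*0.88374*sqrt(2*9.81)*0.21179^1.5 = 0.1632962 m^3/s
Step 2 — volume: V = 0.1632962 * 3.0732*3600 = 1806.630 m^3
Step 3 — depth: d = V/A * 1000 = 1806.630/4279 * 1000 = 422.21 mm
Therefore the depth of water applied = 422.21 mm.


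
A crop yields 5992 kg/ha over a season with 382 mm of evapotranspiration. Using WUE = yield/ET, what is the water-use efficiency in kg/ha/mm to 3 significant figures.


WUE = 5992 / 382 = 15.7 kg/ha/mm
Therefore the water-use efficiency = 15.7 kg/ha/mm.


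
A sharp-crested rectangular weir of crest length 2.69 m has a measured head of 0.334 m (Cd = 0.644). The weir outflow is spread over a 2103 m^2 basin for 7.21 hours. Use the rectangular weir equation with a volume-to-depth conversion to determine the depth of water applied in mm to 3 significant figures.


Approach: apply the rectangular weir equation with a volume-to-depth conversion, Q = (2/3)*Cd*L*sqrt(2g)*H^1.5; d = Q*t/A * 1000.
Step 1 — weir discharge:
  Q = (2/3)*0.644*2.69*sqrt(2*9.81)*0.334^1.5 = 0.98745 m^3/s
Step 2 — volume: V = 0.98745 * 7.21*3600 = 25630 m^3
Step 3 — depth: d = V/A * 1000 = 25630/2103 * 1000 = 12200 mm
Therefore the depth of water applied = 12200 mm.
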